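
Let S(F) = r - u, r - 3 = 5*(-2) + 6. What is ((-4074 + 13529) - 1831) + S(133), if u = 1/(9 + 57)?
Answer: 503117/66 ≈ 7623.0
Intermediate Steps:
r = -1 (r = 3 + (5*(-2) + 6) = 3 + (-10 + 6) = 3 - 4 = -1)
u = 1/66 ≈ 0.015152
S(F) = -67/66 (S(F) = -1 - 1*1/66 = -1 - 1/66 = -67/66)
((-4074 + 13529) - 1831) + S(133) = ((-4074 + 13529) - 1831) - 67/66 = (9455 - 1831) - 67/66 = 7624 - 67/66 = 503117/66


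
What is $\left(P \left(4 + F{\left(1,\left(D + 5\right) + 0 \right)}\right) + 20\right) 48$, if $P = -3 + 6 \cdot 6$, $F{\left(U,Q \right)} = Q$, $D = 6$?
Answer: $24720$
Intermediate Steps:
$P = 33$ ($P = -3 + 36 = 33$)
$\left(P \left(4 + F{\left(1,\left(D + 5\right) + 0 \right)}\right) + 20\right) 48 = \left(33 \left(4 + \left(\left(6 + 5\right) + 0\right)\right) + 20\right) 48 = \left(33 \left(4 + \left(11 + 0\right)\right) + 20\right) 48 = \left(33 \left(4 + 11\right) + 20\right) 48 = \left(33 \cdot 15 + 20\right) 48 = \left(495 + 20\right) 48 = 515 \cdot 48 = 24720$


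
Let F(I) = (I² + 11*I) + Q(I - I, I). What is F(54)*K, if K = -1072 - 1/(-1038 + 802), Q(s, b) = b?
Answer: -225414981/59 ≈ -3.8206e+6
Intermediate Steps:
F(I) = I² + 12*I (F(I) = (I² + 11*I) + I = I² + 12*I)
K = -252991/236 (K = -1072 - 1/(-236) = -1072 - 1*(-1/236) = -1072 + 1/236 = -252991/236 ≈ -1072.0)
F(54)*K = (54*(12 + 54))*(-252991/236) = (54*66)*(-252991/236) = 3564*(-252991/236) = -225414981/59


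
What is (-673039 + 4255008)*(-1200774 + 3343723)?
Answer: 7675976886581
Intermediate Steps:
(-673039 + 4255008)*(-1200774 + 3343723) = 3581969*2142949 = 7675976886581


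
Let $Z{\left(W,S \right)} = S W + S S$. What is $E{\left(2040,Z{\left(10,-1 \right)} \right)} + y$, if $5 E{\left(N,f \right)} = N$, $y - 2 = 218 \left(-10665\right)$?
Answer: $-2324560$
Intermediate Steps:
$Z{\left(W,S \right)} = S^{2} + S W$ ($Z{\left(W,S \right)} = S W + S^{2} = S^{2} + S W$)
$y = -2324968$ ($y = 2 + 218 \left(-10665\right) = 2 - 2324970 = -2324968$)
$E{\left(N,f \right)} = \frac{N}{5}$
$E{\left(2040,Z{\left(10,-1 \right)} \right)} + y = \frac{1}{5} \cdot 2040 - 2324968 = 408 - 2324968 = -2324560$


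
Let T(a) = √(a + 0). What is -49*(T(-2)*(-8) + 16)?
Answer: -784 + 392*I*√2 ≈ -784.0 + 554.37*I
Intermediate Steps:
T(a) = √a
-49*(T(-2)*(-8) + 16) = -49*(√(-2)*(-8) + 16) = -49*((I*√2)*(-8) + 16) = -49*(-8*I*√2 + 16) = -49*(16 - 8*I*√2) = -784 + 392*I*√2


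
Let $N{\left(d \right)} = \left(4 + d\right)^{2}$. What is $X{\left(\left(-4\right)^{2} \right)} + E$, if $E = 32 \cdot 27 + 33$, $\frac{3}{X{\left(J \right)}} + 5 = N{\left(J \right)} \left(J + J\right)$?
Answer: $\frac{3825706}{4265} \approx 897.0$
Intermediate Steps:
$X{\left(J \right)} = \frac{3}{-5 + 2 J \left(4 + J\right)^{2}}$ ($X{\left(J \right)} = \frac{3}{-5 + \left(4 + J\right)^{2} \left(J + J\right)} = \frac{3}{-5 + \left(4 + J\right)^{2} \cdot 2 J} = \frac{3}{-5 + 2 J \left(4 + J\right)^{2}}$)
$E = 897$ ($E = 864 + 33 = 897$)
$X{\left(\left(-4\right)^{2} \right)} + E = \frac{3}{-5 + 2 \left(-4\right)^{2} \left(4 + \left(-4\right)^{2}\right)^{2}} + 897 = \frac{3}{-5 + 2 \cdot 16 \left(4 + 16\right)^{2}} + 897 = \frac{3}{-5 + 2 \cdot 16 \cdot 20^{2}} + 897 = \frac{3}{-5 + 2 \cdot 16 \cdot 400} + 897 = \frac{3}{-5 + 12800} + 897 = \frac{3}{12795} + 897 = 3 \cdot \frac{1}{12795} + 897 = \frac{1}{4265} + 897 = \frac{3825706}{4265}$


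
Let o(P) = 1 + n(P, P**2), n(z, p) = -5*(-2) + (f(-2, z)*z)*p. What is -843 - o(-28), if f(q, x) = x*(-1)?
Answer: 613802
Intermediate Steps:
f(q, x) = -x
n(z, p) = 10 - p*z**2 (n(z, p) = -5*(-2) + ((-z)*z)*p = 10 + (-z**2)*p = 10 - p*z**2)
o(P) = 11 - P**4 (o(P) = 1 + (10 - P**2*P**2) = 1 + (10 - P**4) = 11 - P**4)
-843 - o(-28) = -843 - (11 - 1*(-28)**4) = -843 - (11 - 1*614656) = -843 - (11 - 614656) = -843 - 1*(-614645) = -843 + 614645 = 613802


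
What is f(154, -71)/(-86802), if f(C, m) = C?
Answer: -77/43401 ≈ -0.0017742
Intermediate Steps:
f(154, -71)/(-86802) = 154/(-86802) = 154*(-1/86802) = -77/43401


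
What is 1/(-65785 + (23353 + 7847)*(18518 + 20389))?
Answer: 1/1213832615 ≈ 8.2384e-10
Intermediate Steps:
1/(-65785 + (23353 + 7847)*(18518 + 20389)) = 1/(-65785 + 31200*38907) = 1/(-65785 + 1213898400) = 1/1213832615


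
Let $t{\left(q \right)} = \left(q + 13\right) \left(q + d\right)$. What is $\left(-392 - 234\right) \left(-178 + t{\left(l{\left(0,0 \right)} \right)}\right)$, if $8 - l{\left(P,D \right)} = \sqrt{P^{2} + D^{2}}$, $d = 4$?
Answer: $-46324$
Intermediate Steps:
$l{\left(P,D \right)} = 8 - \sqrt{D^{2} + P^{2}}$ ($l{\left(P,D \right)} = 8 - \sqrt{P^{2} + D^{2}} = 8 - \sqrt{D^{2} + P^{2}}$)
$t{\left(q \right)} = \left(4 + q\right) \left(13 + q\right)$ ($t{\left(q \right)} = \left(q + 13\right) \left(q + 4\right) = \left(13 + q\right) \left(4 + q\right) = \left(4 + q\right) \left(13 + q\right)$)
$\left(-392 - 234\right) \left(-178 + t{\left(l{\left(0,0 \right)} \right)}\right) = \left(-392 - 234\right) \left(-178 + \left(52 + \left(8 - \sqrt{0^{2} + 0^{2}}\right)^{2} + 17 \left(8 - \sqrt{0^{2} + 0^{2}}\right)\right)\right) = - 626 \left(-178 + \left(52 + \left(8 - \sqrt{0 + 0}\right)^{2} + 17 \left(8 - \sqrt{0 + 0}\right)\right)\right) = - 626 \left(-178 + \left(52 + \left(8 - \sqrt{0}\right)^{2} + 17 \left(8 - \sqrt{0}\right)\right)\right) = - 626 \left(-178 + \left(52 + \left(8 - 0\right)^{2} + 17 \left(8 - 0\right)\right)\right) = - 626 \left(-178 + \left(52 + \left(8 + 0\right)^{2} + 17 \left(8 + 0\right)\right)\right) = - 626 \left(-178 + \left(52 + 8^{2} + 17 \cdot 8\right)\right) = - 626 \left(-178 + \left(52 + 64 + 136\right)\right) = - 626 \left(-178 + 252\right) = \left(-626\right) 74 = -46324$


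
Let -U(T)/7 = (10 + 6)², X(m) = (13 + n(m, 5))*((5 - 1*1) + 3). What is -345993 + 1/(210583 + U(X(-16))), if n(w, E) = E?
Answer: -72240224462/208791 ≈ -3.4599e+5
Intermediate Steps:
X(m) = 126 (X(m) = (13 + 5)*((5 - 1*1) + 3) = 18*((5 - 1) + 3) = 18*(4 + 3) = 18*7 = 126)
U(T) = -1792 (U(T) = -7*(10 + 6)² = -7*16² = -7*256 = -1792)
-345993 + 1/(210583 + U(X(-16))) = -345993 + 1/(210583 - 1792) = -345993 + 1/208791 = -72240224462/208791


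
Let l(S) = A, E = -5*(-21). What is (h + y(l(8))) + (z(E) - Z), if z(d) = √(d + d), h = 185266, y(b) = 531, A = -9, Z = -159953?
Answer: 345750 + √210 ≈ 3.4576e+5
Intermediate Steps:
E = 105
l(S) = -9
z(d) = √2*√d (z(d) = √(2*d) = √2*√d)
(h + y(l(8))) + (z(E) - Z) = (185266 + 531) + (√2*√105 - 1*(-159953)) = 185797 + (√210 + 159953) = 185797 + (159953 + √210) = 345750 + √210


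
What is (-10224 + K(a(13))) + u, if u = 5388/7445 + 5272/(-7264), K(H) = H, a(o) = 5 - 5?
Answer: -69114867391/6760060 ≈ -10224.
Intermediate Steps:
a(o) = 0
u = -13951/6760060 (u = 5388*(1/7445) + 5272*(-1/7264) = 5388/7445 - 659/908 = -13951/6760060 ≈ -0.0020637)
(-10224 + K(a(13))) + u = (-10224 + 0) - 13951/6760060 = -10224 - 13951/6760060 = -69114867391/6760060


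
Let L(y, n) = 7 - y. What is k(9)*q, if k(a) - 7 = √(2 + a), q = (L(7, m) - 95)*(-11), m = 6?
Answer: 7315 + 1045*√11 ≈ 10781.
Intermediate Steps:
q = 1045 (q = ((7 - 1*7) - 95)*(-11) = ((7 - 7) - 95)*(-11) = (0 - 95)*(-11) = -95*(-11) = 1045)
k(a) = 7 + √(2 + a)
k(9)*q = (7 + √(2 + 9))*1045 = (7 + √11)*1045 = 7315 + 1045*√11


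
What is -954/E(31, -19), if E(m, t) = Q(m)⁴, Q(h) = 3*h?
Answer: -106/8311689 ≈ -1.2753e-5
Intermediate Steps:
E(m, t) = 81*m⁴ (E(m, t) = (3*m)⁴ = 81*m⁴)
-954/E(31, -19) = -954/(81*31⁴) = -954/(81*923521) = -954/74805201 = -954*1/74805201 = -106/8311689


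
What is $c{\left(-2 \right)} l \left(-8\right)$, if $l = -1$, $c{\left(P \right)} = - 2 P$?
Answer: $32$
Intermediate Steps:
$c{\left(-2 \right)} l \left(-8\right) = \left(-2\right) \left(-2\right) \left(-1\right) \left(-8\right) = 4 \left(-1\right) \left(-8\right) = \left(-4\right) \left(-8\right) = 32$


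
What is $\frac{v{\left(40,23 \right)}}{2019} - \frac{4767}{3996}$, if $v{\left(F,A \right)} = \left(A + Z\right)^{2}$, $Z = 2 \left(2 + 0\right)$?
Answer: $- \frac{745721}{896436} \approx -0.83187$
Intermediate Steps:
$Z = 4$ ($Z = 2 \cdot 2 = 4$)
$v{\left(F,A \right)} = \left(4 + A\right)^{2}$ ($v{\left(F,A \right)} = \left(A + 4\right)^{2} = \left(4 + A\right)^{2}$)
$\frac{v{\left(40,23 \right)}}{2019} - \frac{4767}{3996} = \frac{\left(4 + 23\right)^{2}}{2019} - \frac{4767}{3996} = 27^{2} \cdot \frac{1}{2019} - \frac{1589}{1332} = 729 \cdot \frac{1}{2019} - \frac{1589}{1332} = \frac{243}{673} - \frac{1589}{1332} = - \frac{745721}{896436}$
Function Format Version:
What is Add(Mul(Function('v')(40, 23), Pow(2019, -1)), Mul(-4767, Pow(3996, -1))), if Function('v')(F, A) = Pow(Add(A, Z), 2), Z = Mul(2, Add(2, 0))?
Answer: Rational(-745721, 896436) ≈ -0.83187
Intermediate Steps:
Z = 4 (Z = Mul(2, 2) = 4)
Function('v')(F, A) = Pow(Add(4, A), 2) (Function('v')(F, A) = Pow(Add(A, 4), 2) = Pow(Add(4, A), 2))
Add(Mul(Function('v')(40, 23), Pow(2019, -1)), Mul(-4767, Pow(3996, -1))) = Add(Mul(Pow(Add(4, 23), 2), Pow(2019, -1)), Mul(-4767, Pow(3996, -1))) = Add(Mul(Pow(27, 2), Rational(1, 2019)), Mul(-4767, Rational(1, 3996))) = Add(Mul(729, Rational(1, 2019)), Rational(-1589, 1332)) = Add(Rational(243, 673), Rational(-1589, 1332)) = Rational(-745721, 896436)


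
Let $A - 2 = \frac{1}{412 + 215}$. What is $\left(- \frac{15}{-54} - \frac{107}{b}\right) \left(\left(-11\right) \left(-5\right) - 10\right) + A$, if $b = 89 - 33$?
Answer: $- \frac{2509825}{35112} \approx -71.481$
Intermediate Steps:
$b = 56$
$A = \frac{1255}{627}$ ($A = 2 + \frac{1}{412 + 215} = 2 + \frac{1}{627} = \frac{1255}{627} \approx 2.0016$)
$\left(- \frac{15}{-54} - \frac{107}{b}\right) \left(\left(-11\right) \left(-5\right) - 10\right) + A = \left(- \frac{15}{-54} - \frac{107}{56}\right) \left(\left(-11\right) \left(-5\right) - 10\right) + \frac{1255}{627} = \left(\left(-15\right) \left(- \frac{1}{54}\right) - \frac{107}{56}\right) \left(55 - 10\right) + \frac{1255}{627} = \left(\frac{5}{18} - \frac{107}{56}\right) 45 + \frac{1255}{627} = \left(- \frac{823}{504}\right) 45 + \frac{1255}{627} = - \frac{4115}{56} + \frac{1255}{627} = - \frac{2509825}{35112}$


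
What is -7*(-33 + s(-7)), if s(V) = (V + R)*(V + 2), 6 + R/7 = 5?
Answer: -259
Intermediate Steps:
R = -7 (R = -42 + 7*5 = -42 + 35 = -7)
s(V) = (-7 + V)*(2 + V) (s(V) = (V - 7)*(V + 2) = (-7 + V)*(2 + V))
-7*(-33 + s(-7)) = -7*(-33 + (-14 + (-7)² - 5*(-7))) = -7*(-33 + (-14 + 49 + 35)) = -7*(-33 + 70) = -7*37 = -259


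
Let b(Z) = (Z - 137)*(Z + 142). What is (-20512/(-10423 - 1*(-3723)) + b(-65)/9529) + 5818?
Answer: 92884346112/15961075 ≈ 5819.4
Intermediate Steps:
b(Z) = (-137 + Z)*(142 + Z)
(-20512/(-10423 - 1*(-3723)) + b(-65)/9529) + 5818 = (-20512/(-10423 - 1*(-3723)) + (-19454 + (-65)² + 5*(-65))/9529) + 5818 = (-20512/(-10423 + 3723) + (-19454 + 4225 - 325)*(1/9529)) + 5818 = (-20512/(-6700) - 15554*1/9529) + 5818 = (-20512*(-1/6700) - 15554/9529) + 5818 = (5128/1675 - 15554/9529) + 5818 = 22811762/15961075 + 5818 = 92884346112/15961075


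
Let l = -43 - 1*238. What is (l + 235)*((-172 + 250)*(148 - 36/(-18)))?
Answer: -538200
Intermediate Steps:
l = -281 (l = -43 - 238 = -281)
(l + 235)*((-172 + 250)*(148 - 36/(-18))) = (-281 + 235)*((-172 + 250)*(148 - 36/(-18))) = -3588*(148 - 36*(-1/18)) = -3588*(148 + 2) = -3588*150 = -46*11700 = -538200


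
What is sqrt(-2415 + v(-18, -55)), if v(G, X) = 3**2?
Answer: I*sqrt(2406) ≈ 49.051*I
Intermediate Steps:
v(G, X) = 9
sqrt(-2415 + v(-18, -55)) = sqrt(-2415 + 9) = sqrt(-2406) = I*sqrt(2406)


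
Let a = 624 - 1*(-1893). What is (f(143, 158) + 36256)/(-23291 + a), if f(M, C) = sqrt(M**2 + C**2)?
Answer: -18128/10387 - sqrt(45413)/20774 ≈ -1.7555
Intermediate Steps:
a = 2517 (a = 624 + 1893 = 2517)
f(M, C) = sqrt(C**2 + M**2)
(f(143, 158) + 36256)/(-23291 + a) = (sqrt(158**2 + 143**2) + 36256)/(-23291 + 2517) = (sqrt(24964 + 20449) + 36256)/(-20774) = (sqrt(45413) + 36256)*(-1/20774) = (36256 + sqrt(45413))*(-1/20774) = -18128/10387 - sqrt(45413)/20774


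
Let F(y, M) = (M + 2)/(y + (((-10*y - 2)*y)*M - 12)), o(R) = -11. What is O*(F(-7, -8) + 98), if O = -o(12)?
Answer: 1361492/1263 ≈ 1078.0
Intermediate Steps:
O = 11 (O = -1*(-11) = 11)
F(y, M) = (2 + M)/(-12 + y + M*y*(-2 - 10*y)) (F(y, M) = (2 + M)/(y + (((-2 - 10*y)*y)*M - 12)) = (2 + M)/(y + ((y*(-2 - 10*y))*M - 12)) = (2 + M)/(y + (M*y*(-2 - 10*y) - 12)) = (2 + M)/(y + (-12 + M*y*(-2 - 10*y))) = (2 + M)/(-12 + y + M*y*(-2 - 10*y)))
O*(F(-7, -8) + 98) = 11*((-2 - 1*(-8))/(12 - 1*(-7) + 2*(-8)*(-7) + 10*(-8)*(-7)**2) + 98) = 11*((-2 + 8)/(12 + 7 + 112 + 10*(-8)*49) + 98) = 11*(6/(12 + 7 + 112 - 3920) + 98) = 11*(6/(-3789) + 98) = 11*(-1/3789*6 + 98) = 11*(-2/1263 + 98) = 11*(123772/1263) = 1361492/1263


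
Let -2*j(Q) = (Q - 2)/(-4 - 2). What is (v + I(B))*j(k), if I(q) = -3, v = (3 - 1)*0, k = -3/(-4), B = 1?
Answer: 5/16 ≈ 0.31250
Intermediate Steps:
k = 3/4 (k = -3*(-1/4) = 3/4 ≈ 0.75000)
v = 0 (v = 2*0 = 0)
j(Q) = -1/6 + Q/12 (j(Q) = -(Q - 2)/(2*(-4 - 2)) = -(-2 + Q)/(2*(-6)) = -(-2 + Q)*(-1)/(2*6) = -(1/3 - Q/6)/2 = -1/6 + Q/12)
(v + I(B))*j(k) = (0 - 3)*(-1/6 + (1/12)*(3/4)) = -3*(-1/6 + 1/16) = -3*(-5/48) = 5/16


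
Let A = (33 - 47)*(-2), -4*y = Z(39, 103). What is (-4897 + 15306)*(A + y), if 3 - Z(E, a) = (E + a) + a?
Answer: 1842393/2 ≈ 9.2120e+5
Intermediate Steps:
Z(E, a) = 3 - E - 2*a (Z(E, a) = 3 - ((E + a) + a) = 3 - (E + 2*a) = 3 + (-E - 2*a) = 3 - E - 2*a)
y = 121/2 (y = -(3 - 1*39 - 2*103)/4 = -(3 - 39 - 206)/4 = -1/4*(-242) = 121/2 ≈ 60.500)
A = 28 (A = -14*(-2) = 28)
(-4897 + 15306)*(A + y) = (-4897 + 15306)*(28 + 121/2) = 10409*(177/2) = 1842393/2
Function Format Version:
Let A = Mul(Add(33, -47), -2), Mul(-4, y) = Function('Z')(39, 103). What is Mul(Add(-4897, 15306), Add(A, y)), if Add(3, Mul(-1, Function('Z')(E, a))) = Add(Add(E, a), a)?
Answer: Rational(1842393, 2) ≈ 9.2120e+5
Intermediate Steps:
Function('Z')(E, a) = Add(3, Mul(-1, E), Mul(-2, a)) (Function('Z')(E, a) = Add(3, Mul(-1, Add(Add(E, a), a))) = Add(3, Mul(-1, Add(E, Mul(2, a)))) = Add(3, Add(Mul(-1, E), Mul(-2, a))) = Add(3, Mul(-1, E), Mul(-2, a)))
y = Rational(121, 2) (y = Mul(Rational(-1, 4), Add(3, Mul(-1, 39), Mul(-2, 103))) = Mul(Rational(-1, 4), Add(3, -39, -206)) = Mul(Rational(-1, 4), -242) = Rational(121, 2) ≈ 60.500)
A = 28 (A = Mul(-14, -2) = 28)
Mul(Add(-4897, 15306), Add(A, y)) = Mul(Add(-4897, 15306), Add(28, Rational(121, 2))) = Mul(10409, Rational(177, 2)) = Rational(1842393, 2)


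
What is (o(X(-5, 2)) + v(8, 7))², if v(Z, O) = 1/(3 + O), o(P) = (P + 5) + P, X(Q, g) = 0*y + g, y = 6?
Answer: 8281/100 ≈ 82.810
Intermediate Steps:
X(Q, g) = g (X(Q, g) = 0*6 + g = 0 + g = g)
o(P) = 5 + 2*P (o(P) = (5 + P) + P = 5 + 2*P)
(o(X(-5, 2)) + v(8, 7))² = ((5 + 2*2) + 1/(3 + 7))² = ((5 + 4) + 1/10)² = (9 + ⅒)² = (91/10)² = 8281/100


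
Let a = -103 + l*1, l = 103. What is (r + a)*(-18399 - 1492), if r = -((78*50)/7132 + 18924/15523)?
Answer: 51168463713/1456711 ≈ 35126.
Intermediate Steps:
a = 0 (a = -103 + 103*1 = -103 + 103 = 0)
r = -2572443/1456711 (r = -(3900*(1/7132) + 18924*(1/15523)) = -(975/1783 + 996/817) = -1*2572443/1456711 = -2572443/1456711 ≈ -1.7659)
(r + a)*(-18399 - 1492) = (-2572443/1456711 + 0)*(-18399 - 1492) = -2572443/1456711*(-19891) = 51168463713/1456711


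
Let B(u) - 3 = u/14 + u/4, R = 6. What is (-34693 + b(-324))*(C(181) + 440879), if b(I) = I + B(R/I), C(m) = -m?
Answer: -1296170601197/84 ≈ -1.5431e+10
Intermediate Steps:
B(u) = 3 + 9*u/28 (B(u) = 3 + (u/14 + u/4) = 3 + 9*u/28)
b(I) = 3 + I + 27/(14*I) (b(I) = I + (3 + 9*(6/I)/28) = I + (3 + 27/(14*I)) = 3 + I + 27/(14*I))
(-34693 + b(-324))*(C(181) + 440879) = (-34693 + (3 - 324 + (27/14)/(-324)))*(-1*181 + 440879) = (-34693 + (3 - 324 + (27/14)*(-1/324)))*(-181 + 440879) = (-34693 + (3 - 324 - 1/168))*440698 = (-34693 - 53929/168)*440698 = -5882353/168*440698 = -1296170601197/84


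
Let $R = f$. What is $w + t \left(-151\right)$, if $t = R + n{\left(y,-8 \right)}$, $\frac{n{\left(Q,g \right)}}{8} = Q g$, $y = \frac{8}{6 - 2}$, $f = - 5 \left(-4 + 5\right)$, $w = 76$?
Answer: $20159$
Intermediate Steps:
$f = -5$ ($f = \left(-5\right) 1 = -5$)
$y = 2$ ($y = \frac{8}{6 - 2} = \frac{8}{4} = 8 \cdot \frac{1}{4} = 2$)
$R = -5$
$n{\left(Q,g \right)} = 8 Q g$
$t = -133$ ($t = -5 + 8 \cdot 2 \left(-8\right) = -5 - 128 = -133$)
$w + t \left(-151\right) = 76 - -20083 = 76 + 20083 = 20159$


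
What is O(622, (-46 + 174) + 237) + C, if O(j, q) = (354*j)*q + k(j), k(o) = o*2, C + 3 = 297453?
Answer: 80667314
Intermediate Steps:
C = 297450 (C = -3 + 297453 = 297450)
k(o) = 2*o
O(j, q) = 2*j + 354*j*q (O(j, q) = (354*j)*q + 2*j = 354*j*q + 2*j = 2*j + 354*j*q)
O(622, (-46 + 174) + 237) + C = 2*622*(1 + 177*((-46 + 174) + 237)) + 297450 = 2*622*(1 + 177*(128 + 237)) + 297450 = 2*622*(1 + 177*365) + 297450 = 2*622*(1 + 64605) + 297450 = 2*622*64606 + 297450 = 80369864 + 297450 = 80667314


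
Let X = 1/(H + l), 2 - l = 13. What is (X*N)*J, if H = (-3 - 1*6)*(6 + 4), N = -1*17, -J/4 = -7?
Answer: 476/101 ≈ 4.7129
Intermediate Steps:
l = -11 (l = 2 - 1*13 = 2 - 13 = -11)
J = 28 (J = -4*(-7) = 28)
N = -17
H = -90 (H = (-3 - 6)*10 = -9*10 = -90)
X = -1/101 (X = 1/(-90 - 11) = 1/(-101) = -1/101 ≈ -0.0099010)
(X*N)*J = -1/101*(-17)*28 = (17/101)*28 = 476/101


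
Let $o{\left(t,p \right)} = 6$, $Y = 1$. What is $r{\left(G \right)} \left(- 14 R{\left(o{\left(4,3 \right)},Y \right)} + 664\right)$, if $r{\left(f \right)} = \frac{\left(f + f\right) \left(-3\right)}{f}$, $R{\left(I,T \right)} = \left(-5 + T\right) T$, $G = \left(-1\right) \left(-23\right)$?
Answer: $-4320$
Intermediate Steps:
$G = 23$
$R{\left(I,T \right)} = T \left(-5 + T\right)$
$r{\left(f \right)} = -6$ ($r{\left(f \right)} = \frac{2 f \left(-3\right)}{f} = \frac{\left(-6\right) f}{f} = -6$)
$r{\left(G \right)} \left(- 14 R{\left(o{\left(4,3 \right)},Y \right)} + 664\right) = - 6 \left(- 14 \cdot 1 \left(-5 + 1\right) + 664\right) = - 6 \left(- 14 \cdot 1 \left(-4\right) + 664\right) = - 6 \left(\left(-14\right) \left(-4\right) + 664\right) = - 6 \left(56 + 664\right) = \left(-6\right) 720 = -4320$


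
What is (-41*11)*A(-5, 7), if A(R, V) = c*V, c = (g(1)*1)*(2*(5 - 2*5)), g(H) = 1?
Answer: 31570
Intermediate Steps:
c = -10 (c = (1*1)*(2*(5 - 2*5)) = 1*(2*(5 - 10)) = 1*(2*(-5)) = 1*(-10) = -10)
A(R, V) = -10*V
(-41*11)*A(-5, 7) = (-41*11)*(-10*7) = -451*(-70) = 31570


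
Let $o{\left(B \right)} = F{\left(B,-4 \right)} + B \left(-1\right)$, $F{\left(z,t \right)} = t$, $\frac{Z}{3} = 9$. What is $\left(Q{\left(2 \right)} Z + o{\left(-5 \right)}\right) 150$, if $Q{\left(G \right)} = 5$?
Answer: $20400$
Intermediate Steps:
$Z = 27$ ($Z = 3 \cdot 9 = 27$)
$o{\left(B \right)} = -4 - B$ ($o{\left(B \right)} = -4 + B \left(-1\right) = -4 - B$)
$\left(Q{\left(2 \right)} Z + o{\left(-5 \right)}\right) 150 = \left(5 \cdot 27 - -1\right) 150 = \left(135 + \left(-4 + 5\right)\right) 150 = \left(135 + 1\right) 150 = 136 \cdot 150 = 20400$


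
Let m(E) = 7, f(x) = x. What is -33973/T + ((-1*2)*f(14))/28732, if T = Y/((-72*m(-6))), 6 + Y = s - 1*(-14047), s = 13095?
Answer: 290070641/459712 ≈ 630.98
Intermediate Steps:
Y = 27136 (Y = -6 + (13095 - 1*(-14047)) = -6 + (13095 + 14047) = -6 + 27142 = 27136)
T = -3392/63 (T = 27136/((-72*7)) = 27136/(-504) = 27136*(-1/504) = -3392/63 ≈ -53.841)
-33973/T + ((-1*2)*f(14))/28732 = -33973/(-3392/63) + (-1*2*14)/28732 = -33973*(-63/3392) - 2*14*(1/28732) = 40383/64 - 28*1/28732 = 40383/64 - 7/7183 = 290070641/459712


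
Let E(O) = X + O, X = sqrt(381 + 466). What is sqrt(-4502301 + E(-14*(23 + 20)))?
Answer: sqrt(-4502903 + 11*sqrt(7)) ≈ 2122.0*I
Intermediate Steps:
X = 11*sqrt(7) (X = sqrt(847) = 11*sqrt(7) ≈ 29.103)
E(O) = O + 11*sqrt(7) (E(O) = 11*sqrt(7) + O = O + 11*sqrt(7))
sqrt(-4502301 + E(-14*(23 + 20))) = sqrt(-4502301 + (-14*(23 + 20) + 11*sqrt(7))) = sqrt(-4502301 + (-14*43 + 11*sqrt(7))) = sqrt(-4502301 + (-602 + 11*sqrt(7))) = sqrt(-4502903 + 11*sqrt(7))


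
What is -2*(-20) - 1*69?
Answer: -29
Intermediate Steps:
-2*(-20) - 1*69 = 40 - 69 = -29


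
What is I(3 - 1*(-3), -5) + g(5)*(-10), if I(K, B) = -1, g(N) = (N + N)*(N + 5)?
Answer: -1001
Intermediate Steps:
g(N) = 2*N*(5 + N) (g(N) = (2*N)*(5 + N) = 2*N*(5 + N))
I(3 - 1*(-3), -5) + g(5)*(-10) = -1 + (2*5*(5 + 5))*(-10) = -1 + (2*5*10)*(-10) = -1 + 100*(-10) = -1 - 1000 = -1001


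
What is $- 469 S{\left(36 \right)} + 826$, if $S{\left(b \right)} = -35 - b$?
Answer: $34125$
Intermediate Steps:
$- 469 S{\left(36 \right)} + 826 = - 469 \left(-35 - 36\right) + 826 = \left(-469\right) \left(-71\right) + 826 = 33299 + 826 = 34125$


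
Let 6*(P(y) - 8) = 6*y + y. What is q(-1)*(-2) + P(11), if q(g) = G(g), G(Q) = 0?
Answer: 125/6 ≈ 20.833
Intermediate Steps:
q(g) = 0
P(y) = 8 + 7*y/6 (P(y) = 8 + (6*y + y)/6 = 8 + (7*y)/6 = 8 + 7*y/6)
q(-1)*(-2) + P(11) = 0*(-2) + (8 + (7/6)*11) = 0 + (8 + 77/6) = 0 + 125/6 = 125/6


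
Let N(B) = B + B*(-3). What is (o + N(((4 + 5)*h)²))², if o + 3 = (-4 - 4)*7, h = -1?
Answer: 48841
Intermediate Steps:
N(B) = -2*B (N(B) = B - 3*B = -2*B)
o = -59 (o = -3 + (-4 - 4)*7 = -3 - 8*7 = -3 - 56 = -59)
(o + N(((4 + 5)*h)²))² = (-59 - 2*(4 + 5)²)² = (-59 - 2*(9*(-1))²)² = (-59 - 2*(-9)²)² = (-59 - 2*81)² = (-59 - 162)² = (-221)² = 48841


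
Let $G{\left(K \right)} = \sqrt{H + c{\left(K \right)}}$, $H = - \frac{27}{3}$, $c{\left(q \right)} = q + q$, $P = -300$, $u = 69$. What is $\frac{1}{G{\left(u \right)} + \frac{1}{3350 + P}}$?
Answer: $- \frac{3050}{1200022499} + \frac{9302500 \sqrt{129}}{1200022499} \approx 0.088042$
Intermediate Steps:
$c{\left(q \right)} = 2 q$
$H = -9$ ($H = \left(-27\right) \frac{1}{3} = -9$)
$G{\left(K \right)} = \sqrt{-9 + 2 K}$
$\frac{1}{G{\left(u \right)} + \frac{1}{3350 + P}} = \frac{1}{\sqrt{-9 + 2 \cdot 69} + \frac{1}{3350 - 300}} = \frac{1}{\sqrt{-9 + 138} + \frac{1}{3050}} = \frac{1}{\sqrt{129} + \frac{1}{3050}} = \frac{1}{\frac{1}{3050} + \sqrt{129}}$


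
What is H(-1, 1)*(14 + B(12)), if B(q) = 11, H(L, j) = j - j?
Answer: 0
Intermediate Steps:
H(L, j) = 0
H(-1, 1)*(14 + B(12)) = 0*(14 + 11) = 0*25 = 0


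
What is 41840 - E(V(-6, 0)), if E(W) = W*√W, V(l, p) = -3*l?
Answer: 41840 - 54*√2 ≈ 41764.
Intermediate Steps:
E(W) = W^(3/2)
41840 - E(V(-6, 0)) = 41840 - (-3*(-6))^(3/2) = 41840 - 18^(3/2) = 41840 - 54*√2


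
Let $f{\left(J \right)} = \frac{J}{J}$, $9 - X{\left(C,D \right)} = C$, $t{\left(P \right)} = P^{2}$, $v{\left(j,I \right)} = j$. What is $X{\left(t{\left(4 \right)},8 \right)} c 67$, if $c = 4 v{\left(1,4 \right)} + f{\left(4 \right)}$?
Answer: $-2345$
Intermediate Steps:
$X{\left(C,D \right)} = 9 - C$
$f{\left(J \right)} = 1$
$c = 5$ ($c = 4 \cdot 1 + 1 = 4 + 1 = 5$)
$X{\left(t{\left(4 \right)},8 \right)} c 67 = \left(9 - 4^{2}\right) 5 \cdot 67 = \left(9 - 16\right) 5 \cdot 67 = \left(-7\right) 5 \cdot 67 = \left(-35\right) 67 = -2345$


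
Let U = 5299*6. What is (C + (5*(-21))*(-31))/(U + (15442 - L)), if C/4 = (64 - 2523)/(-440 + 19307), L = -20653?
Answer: 61402249/1280861763 ≈ 0.047938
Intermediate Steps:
U = 31794
C = -9836/18867 (C = 4*((64 - 2523)/(-440 + 19307)) = 4*(-2459/18867) = -9836/18867 ≈ -0.52133)
(C + (5*(-21))*(-31))/(U + (15442 - L)) = (-9836/18867 + (5*(-21))*(-31))/(31794 + (15442 - 1*(-20653))) = (-9836/18867 - 105*(-31))/(31794 + (15442 + 20653)) = (-9836/18867 + 3255)/(31794 + 36095) = (61402249/18867)/67889 = (61402249/18867)*(1/67889) = 61402249/1280861763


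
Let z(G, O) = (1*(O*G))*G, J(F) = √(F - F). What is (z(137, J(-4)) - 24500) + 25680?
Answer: 1180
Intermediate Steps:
J(F) = 0 (J(F) = √0 = 0)
z(G, O) = O*G² (z(G, O) = (1*(G*O))*G = (G*O)*G = O*G²)
(z(137, J(-4)) - 24500) + 25680 = (0*137² - 24500) + 25680 = (0*18769 - 24500) + 25680 = (0 - 24500) + 25680 = -24500 + 25680 = 1180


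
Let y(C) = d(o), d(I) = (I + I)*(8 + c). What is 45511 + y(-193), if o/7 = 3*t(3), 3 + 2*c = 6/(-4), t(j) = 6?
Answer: 46960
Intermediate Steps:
c = -9/4 (c = -3/2 + (6/(-4))/2 = -3/2 + (6*(-¼))/2 = -3/2 + (½)*(-3/2) = -3/2 - ¾ = -9/4 ≈ -2.2500)
o = 126 (o = 7*(3*6) = 7*18 = 126)
d(I) = 23*I/2 (d(I) = (I + I)*(8 - 9/4) = (2*I)*(23/4) = 23*I/2)
y(C) = 1449 (y(C) = (23/2)*126 = 1449)
45511 + y(-193) = 45511 + 1449 = 46960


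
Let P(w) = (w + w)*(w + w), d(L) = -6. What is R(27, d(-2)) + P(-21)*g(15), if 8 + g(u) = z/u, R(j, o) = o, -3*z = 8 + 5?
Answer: -73138/5 ≈ -14628.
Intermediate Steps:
z = -13/3 (z = -(8 + 5)/3 = -⅓*13 = -13/3 ≈ -4.3333)
P(w) = 4*w² (P(w) = (2*w)*(2*w) = 4*w²)
g(u) = -8 - 13/(3*u)
R(27, d(-2)) + P(-21)*g(15) = -6 + (4*(-21)²)*(-8 - 13/3/15) = -6 + (4*441)*(-8 - 13/3*1/15) = -6 + 1764*(-8 - 13/45) = -6 + 1764*(-373/45) = -6 - 73108/5 = -73138/5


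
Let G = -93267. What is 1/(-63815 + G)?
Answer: -1/157082 ≈ -6.3661e-6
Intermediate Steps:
1/(-63815 + G) = 1/(-63815 - 93267) = 1/(-157082) = -1/157082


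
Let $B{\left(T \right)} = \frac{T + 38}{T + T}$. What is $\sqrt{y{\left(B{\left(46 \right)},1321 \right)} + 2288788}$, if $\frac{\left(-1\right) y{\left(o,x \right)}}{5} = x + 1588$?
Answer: $\sqrt{2274243} \approx 1508.1$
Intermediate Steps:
$B{\left(T \right)} = \frac{38 + T}{2 T}$
$y{\left(o,x \right)} = -7940 - 5 x$ ($y{\left(o,x \right)} = - 5 \left(x + 1588\right) = - 5 \left(1588 + x\right) = -7940 - 5 x$)
$\sqrt{y{\left(B{\left(46 \right)},1321 \right)} + 2288788} = \sqrt{\left(-7940 - 6605\right) + 2288788} = \sqrt{-14545 + 2288788} = \sqrt{2274243}$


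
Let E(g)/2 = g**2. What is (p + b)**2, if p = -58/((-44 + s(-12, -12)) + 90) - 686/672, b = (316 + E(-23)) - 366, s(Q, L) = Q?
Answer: 672897011809/665856 ≈ 1.0106e+6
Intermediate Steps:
E(g) = 2*g**2
b = 1008 (b = (316 + 2*(-23)**2) - 366 = (316 + 2*529) - 366 = (316 + 1058) - 366 = 1374 - 366 = 1008)
p = -2225/816 (p = -58/((-44 - 12) + 90) - 686/672 = -58/(-56 + 90) - 686*1/672 = -58/34 - 49/48 = -58*1/34 - 49/48 = -29/17 - 49/48 = -2225/816 ≈ -2.7267)
(p + b)**2 = (-2225/816 + 1008)**2 = (820303/816)**2 = 672897011809/665856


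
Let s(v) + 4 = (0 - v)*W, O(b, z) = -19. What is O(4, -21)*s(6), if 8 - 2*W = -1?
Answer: 589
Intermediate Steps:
W = 9/2 (W = 4 - 1/2*(-1) = 4 + 1/2 = 9/2 ≈ 4.5000)
s(v) = -4 - 9*v/2 (s(v) = -4 + (0 - v)*(9/2) = -4 - v*(9/2) = -4 - 9*v/2)
O(4, -21)*s(6) = -19*(-4 - 9/2*6) = -19*(-4 - 27) = -19*(-31) = 589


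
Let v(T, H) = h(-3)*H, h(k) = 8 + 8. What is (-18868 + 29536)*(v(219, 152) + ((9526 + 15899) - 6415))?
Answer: 228743256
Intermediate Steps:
h(k) = 16
v(T, H) = 16*H
(-18868 + 29536)*(v(219, 152) + ((9526 + 15899) - 6415)) = (-18868 + 29536)*(16*152 + ((9526 + 15899) - 6415)) = 10668*(2432 + (25425 - 6415)) = 10668*(2432 + 19010) = 10668*21442 = 228743256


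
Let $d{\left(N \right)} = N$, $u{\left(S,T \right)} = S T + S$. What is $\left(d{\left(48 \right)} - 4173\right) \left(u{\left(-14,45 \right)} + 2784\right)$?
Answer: $-8827500$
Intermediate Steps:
$u{\left(S,T \right)} = S + S T$
$\left(d{\left(48 \right)} - 4173\right) \left(u{\left(-14,45 \right)} + 2784\right) = \left(48 - 4173\right) \left(- 14 \left(1 + 45\right) + 2784\right) = - 4125 \left(\left(-14\right) 46 + 2784\right) = - 4125 \left(-644 + 2784\right) = \left(-4125\right) 2140 = -8827500$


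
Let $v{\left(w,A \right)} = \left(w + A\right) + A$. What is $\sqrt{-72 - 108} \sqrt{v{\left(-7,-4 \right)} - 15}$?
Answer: $- 30 \sqrt{6} \approx -73.485$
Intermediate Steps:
$v{\left(w,A \right)} = w + 2 A$ ($v{\left(w,A \right)} = \left(A + w\right) + A = w + 2 A$)
$\sqrt{-72 - 108} \sqrt{v{\left(-7,-4 \right)} - 15} = \sqrt{-72 - 108} \sqrt{\left(-7 + 2 \left(-4\right)\right) - 15} = \sqrt{-180} \sqrt{\left(-7 - 8\right) - 15} = 6 i \sqrt{5} \sqrt{-15 - 15} = 6 i \sqrt{5} \sqrt{-30} = 6 i \sqrt{5} i \sqrt{30} = - 30 \sqrt{6}$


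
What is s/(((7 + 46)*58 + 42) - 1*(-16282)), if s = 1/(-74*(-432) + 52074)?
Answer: 1/1630246716 ≈ 6.1340e-10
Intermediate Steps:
s = 1/84042 (s = 1/(31968 + 52074) = 1/84042 ≈ 1.1899e-5)
s/(((7 + 46)*58 + 42) - 1*(-16282)) = 1/(84042*(((7 + 46)*58 + 42) - 1*(-16282))) = 1/(84042*((53*58 + 42) + 16282)) = 1/(84042*((3074 + 42) + 16282)) = 1/(84042*(3116 + 16282)) = (1/84042)/19398 = (1/84042)*(1/19398) = 1/1630246716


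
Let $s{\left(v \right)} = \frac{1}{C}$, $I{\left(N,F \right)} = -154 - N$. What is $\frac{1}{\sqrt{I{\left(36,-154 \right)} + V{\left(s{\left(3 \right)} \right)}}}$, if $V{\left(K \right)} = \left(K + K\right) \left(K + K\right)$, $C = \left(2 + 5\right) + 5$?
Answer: $- \frac{6 i \sqrt{6839}}{6839} \approx - 0.072553 i$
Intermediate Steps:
$C = 12$ ($C = 7 + 5 = 12$)
$s{\left(v \right)} = \frac{1}{12}$
$V{\left(K \right)} = 4 K^{2}$ ($V{\left(K \right)} = 2 K 2 K = 4 K^{2}$)
$\frac{1}{\sqrt{I{\left(36,-154 \right)} + V{\left(s{\left(3 \right)} \right)}}} = \frac{1}{\sqrt{\left(-154 - 36\right) + \frac{4}{144}}} = \frac{1}{\sqrt{\left(-154 - 36\right) + 4 \cdot \frac{1}{144}}} = \frac{1}{\sqrt{-190 + \frac{1}{36}}} = \frac{1}{\sqrt{- \frac{6839}{36}}} = \frac{1}{\frac{1}{6} i \sqrt{6839}} = - \frac{6 i \sqrt{6839}}{6839}$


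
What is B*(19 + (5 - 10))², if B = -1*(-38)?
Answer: 7448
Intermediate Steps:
B = 38
B*(19 + (5 - 10))² = 38*(19 + (5 - 10))² = 38*(19 - 5)² = 38*14² = 38*196 = 7448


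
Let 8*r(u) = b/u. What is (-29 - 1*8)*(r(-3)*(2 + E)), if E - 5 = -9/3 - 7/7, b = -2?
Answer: -37/4 ≈ -9.2500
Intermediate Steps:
E = 1 (E = 5 + (-9/3 - 7/7) = 5 + (-9*⅓ - 7*⅐) = 5 + (-3 - 1) = 5 - 4 = 1)
r(u) = -1/(4*u) (r(u) = (-2/u)/8 = -1/(4*u))
(-29 - 1*8)*(r(-3)*(2 + E)) = (-29 - 1*8)*((-¼/(-3))*(2 + 1)) = (-29 - 8)*(-¼*(-⅓)*3) = -37*3/12 = -37*¼ = -37/4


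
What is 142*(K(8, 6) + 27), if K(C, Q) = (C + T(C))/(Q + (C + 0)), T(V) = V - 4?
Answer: 27690/7 ≈ 3955.7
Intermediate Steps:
T(V) = -4 + V
K(C, Q) = (-4 + 2*C)/(C + Q) (K(C, Q) = (C + (-4 + C))/(Q + (C + 0)) = (-4 + 2*C)/(Q + C) = (-4 + 2*C)/(C + Q))
142*(K(8, 6) + 27) = 142*(2*(-2 + 8)/(8 + 6) + 27) = 142*(2*6/14 + 27) = 142*(2*(1/14)*6 + 27) = 142*(6/7 + 27) = 142*(195/7) = 27690/7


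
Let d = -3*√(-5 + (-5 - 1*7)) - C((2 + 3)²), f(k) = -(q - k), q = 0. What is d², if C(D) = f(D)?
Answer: 472 + 150*I*√17 ≈ 472.0 + 618.47*I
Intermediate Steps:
f(k) = k (f(k) = -(0 - k) = -(-1)*k = k)
C(D) = D
d = -25 - 3*I*√17 (d = -3*√(-5 + (-5 - 1*7)) - (2 + 3)² = -3*√(-5 + (-5 - 7)) - 1*5² = -3*√(-5 - 12) - 1*25 = -3*I*√17 - 25 = -25 - 3*I*√17 ≈ -25.0 - 12.369*I)
d² = (-25 - 3*I*√17)²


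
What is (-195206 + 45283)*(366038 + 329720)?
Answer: -104310126634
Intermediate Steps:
(-195206 + 45283)*(366038 + 329720) = -149923*695758 = -104310126634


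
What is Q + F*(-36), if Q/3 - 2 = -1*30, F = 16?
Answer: -660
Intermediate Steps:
Q = -84 (Q = 6 + 3*(-1*30) = 6 + 3*(-30) = 6 - 90 = -84)
Q + F*(-36) = -84 + 16*(-36) = -84 - 576 = -660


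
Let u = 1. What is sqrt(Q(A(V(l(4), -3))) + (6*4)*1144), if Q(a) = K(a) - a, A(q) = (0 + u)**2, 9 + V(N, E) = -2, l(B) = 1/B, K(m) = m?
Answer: 8*sqrt(429) ≈ 165.70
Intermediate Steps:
V(N, E) = -11 (V(N, E) = -9 - 2 = -11)
A(q) = 1 (A(q) = (0 + 1)**2 = 1**2 = 1)
Q(a) = 0 (Q(a) = a - a = 0)
sqrt(Q(A(V(l(4), -3))) + (6*4)*1144) = sqrt(0 + (6*4)*1144) = sqrt(0 + 24*1144) = sqrt(0 + 27456) = sqrt(27456) = 8*sqrt(429)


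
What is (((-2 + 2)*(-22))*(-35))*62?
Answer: 0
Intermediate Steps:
(((-2 + 2)*(-22))*(-35))*62 = ((0*(-22))*(-35))*62 = (0*(-35))*62 = 0*62 = 0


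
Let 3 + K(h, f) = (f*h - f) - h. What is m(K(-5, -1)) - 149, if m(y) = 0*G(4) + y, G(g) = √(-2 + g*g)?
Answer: -141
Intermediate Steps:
K(h, f) = -3 - f - h + f*h (K(h, f) = -3 + ((f*h - f) - h) = -3 + ((-f + f*h) - h) = -3 + (-f - h + f*h) = -3 - f - h + f*h)
G(g) = √(-2 + g²)
m(y) = y (m(y) = 0*√(-2 + 4²) + y = 0*√(-2 + 16) + y = 0*√14 + y = 0 + y = y)
m(K(-5, -1)) - 149 = (-3 - 1*(-1) - 1*(-5) - 1*(-5)) - 149 = (-3 + 1 + 5 + 5) - 149 = 8 - 149 = -141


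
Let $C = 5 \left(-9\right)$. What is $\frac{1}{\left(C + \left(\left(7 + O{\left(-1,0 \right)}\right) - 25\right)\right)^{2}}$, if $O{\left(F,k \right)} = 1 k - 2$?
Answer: $\frac{1}{4225} \approx 0.00023669$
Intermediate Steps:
$O{\left(F,k \right)} = -2 + k$ ($O{\left(F,k \right)} = k - 2 = -2 + k$)
$C = -45$
$\frac{1}{\left(C + \left(\left(7 + O{\left(-1,0 \right)}\right) - 25\right)\right)^{2}} = \frac{1}{\left(-45 + \left(\left(7 + \left(-2 + 0\right)\right) - 25\right)\right)^{2}} = \frac{1}{\left(-45 + \left(\left(7 - 2\right) - 25\right)\right)^{2}} = \frac{1}{\left(-45 + \left(5 - 25\right)\right)^{2}} = \frac{1}{\left(-45 - 20\right)^{2}} = \frac{1}{\left(-65\right)^{2}} = \frac{1}{4225}$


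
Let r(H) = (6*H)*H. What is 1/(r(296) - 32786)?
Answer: 1/492910 ≈ 2.0288e-6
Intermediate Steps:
r(H) = 6*H**2
1/(r(296) - 32786) = 1/(6*296**2 - 32786) = 1/(6*87616 - 32786) = 1/(525696 - 32786) = 1/492910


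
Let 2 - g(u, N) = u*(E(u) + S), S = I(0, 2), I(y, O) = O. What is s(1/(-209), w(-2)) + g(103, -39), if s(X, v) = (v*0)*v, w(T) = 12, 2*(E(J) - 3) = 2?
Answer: -616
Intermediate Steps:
S = 2
E(J) = 4 (E(J) = 3 + (½)*2 = 3 + 1 = 4)
s(X, v) = 0 (s(X, v) = 0*v = 0)
g(u, N) = 2 - 6*u (g(u, N) = 2 - u*(4 + 2) = 2 - u*6 = 2 - 6*u)
s(1/(-209), w(-2)) + g(103, -39) = 0 + (2 - 6*103) = 0 + (2 - 618) = 0 - 616 = -616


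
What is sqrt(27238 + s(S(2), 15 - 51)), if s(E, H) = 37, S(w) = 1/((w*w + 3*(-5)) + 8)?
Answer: 5*sqrt(1091) ≈ 165.15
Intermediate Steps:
S(w) = 1/(-7 + w**2) (S(w) = 1/((w**2 - 15) + 8) = 1/((-15 + w**2) + 8) = 1/(-7 + w**2))
sqrt(27238 + s(S(2), 15 - 51)) = sqrt(27238 + 37) = sqrt(27275) = 5*sqrt(1091)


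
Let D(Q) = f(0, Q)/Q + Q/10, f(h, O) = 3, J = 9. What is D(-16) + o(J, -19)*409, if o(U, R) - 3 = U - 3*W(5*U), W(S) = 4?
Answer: -143/80 ≈ -1.7875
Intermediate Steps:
D(Q) = 3/Q + Q/10
o(U, R) = -9 + U (o(U, R) = 3 + (U - 3*4) = 3 + (U - 12) = 3 + (-12 + U) = -9 + U)
D(-16) + o(J, -19)*409 = (3/(-16) + (⅒)*(-16)) + (-9 + 9)*409 = (3*(-1/16) - 8/5) + 0*409 = (-3/16 - 8/5) + 0 = -143/80 + 0 = -143/80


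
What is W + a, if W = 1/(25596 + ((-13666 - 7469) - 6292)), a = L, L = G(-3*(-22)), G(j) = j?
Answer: 120845/1831 ≈ 66.000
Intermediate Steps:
L = 66 (L = -3*(-22) = 66)
a = 66
W = -1/1831 (W = 1/(25596 + (-21135 - 6292)) = 1/(25596 - 27427) = 1/(-1831) = -1/1831 ≈ -0.00054615)
W + a = -1/1831 + 66 = 120845/1831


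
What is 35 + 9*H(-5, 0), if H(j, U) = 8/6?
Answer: 47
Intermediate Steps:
H(j, U) = 4/3 (H(j, U) = 8*(1/6) = 4/3)
35 + 9*H(-5, 0) = 35 + 9*(4/3) = 35 + 12 = 47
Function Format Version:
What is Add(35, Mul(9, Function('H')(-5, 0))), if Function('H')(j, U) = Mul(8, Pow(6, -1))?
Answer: 47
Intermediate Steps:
Function('H')(j, U) = Rational(4, 3) (Function('H')(j, U) = Mul(8, Rational(1, 6)) = Rational(4, 3))
Add(35, Mul(9, Function('H')(-5, 0))) = Add(35, Mul(9, Rational(4, 3))) = Add(35, 12) = 47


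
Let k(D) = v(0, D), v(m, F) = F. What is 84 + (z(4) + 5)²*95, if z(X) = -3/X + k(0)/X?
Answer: 28799/16 ≈ 1799.9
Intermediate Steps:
k(D) = D
z(X) = -3/X (z(X) = -3/X + 0/X = -3/X + 0 = -3/X)
84 + (z(4) + 5)²*95 = 84 + (-3/4 + 5)²*95 = 84 + (-3*¼ + 5)²*95 = 84 + (-¾ + 5)²*95 = 84 + (17/4)²*95 = 84 + (289/16)*95 = 84 + 27455/16 = 28799/16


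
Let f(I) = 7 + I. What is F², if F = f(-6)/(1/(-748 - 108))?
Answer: 732736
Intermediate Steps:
F = -856 (F = (7 - 6)/(1/(-748 - 108)) = 1/1/(-856) = 1/(-1/856) = 1*(-856) = -856)
F² = (-856)² = 732736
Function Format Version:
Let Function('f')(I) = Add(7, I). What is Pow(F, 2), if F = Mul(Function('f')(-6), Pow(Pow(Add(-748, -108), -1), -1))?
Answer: 732736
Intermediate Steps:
F = -856 (F = Mul(Add(7, -6), Pow(Pow(Add(-748, -108), -1), -1)) = Mul(1, Pow(Pow(-856, -1), -1)) = Mul(1, Pow(Rational(-1, 856), -1)) = Mul(1, -856) = -856)
Pow(F, 2) = Pow(-856, 2) = 732736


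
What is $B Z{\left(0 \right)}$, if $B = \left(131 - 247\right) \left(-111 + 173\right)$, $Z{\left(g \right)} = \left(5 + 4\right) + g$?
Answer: $-64728$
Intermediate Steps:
$Z{\left(g \right)} = 9 + g$
$B = -7192$ ($B = \left(-116\right) 62 = -7192$)
$B Z{\left(0 \right)} = - 7192 \left(9 + 0\right) = \left(-7192\right) 9 = -64728$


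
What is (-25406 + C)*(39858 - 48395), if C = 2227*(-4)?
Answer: 292938618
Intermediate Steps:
C = -8908
(-25406 + C)*(39858 - 48395) = (-25406 - 8908)*(39858 - 48395) = -34314*(-8537) = 292938618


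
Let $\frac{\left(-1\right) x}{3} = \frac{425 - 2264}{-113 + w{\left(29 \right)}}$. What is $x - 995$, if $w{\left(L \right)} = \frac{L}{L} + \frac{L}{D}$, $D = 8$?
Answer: $- \frac{302267}{289} \approx -1045.9$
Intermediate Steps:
$w{\left(L \right)} = 1 + \frac{L}{8}$ ($w{\left(L \right)} = \frac{L}{L} + \frac{L}{8} = 1 + L \frac{1}{8} = 1 + \frac{L}{8}$)
$x = - \frac{14712}{289}$ ($x = - 3 \frac{425 - 2264}{-113 + \left(1 + \frac{1}{8} \cdot 29\right)} = - 3 \left(- \frac{1839}{-113 + \left(1 + \frac{29}{8}\right)}\right) = - 3 \left(- \frac{1839}{-113 + \frac{37}{8}}\right) = - 3 \left(- \frac{1839}{- \frac{867}{8}}\right) = - 3 \left(\left(-1839\right) \left(- \frac{8}{867}\right)\right) = \left(-3\right) \frac{4904}{289} = - \frac{14712}{289} \approx -50.907$)
$x - 995 = - \frac{14712}{289} - 995 = - \frac{302267}{289}$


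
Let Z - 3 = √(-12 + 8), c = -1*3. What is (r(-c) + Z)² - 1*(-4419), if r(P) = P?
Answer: 4451 + 24*I ≈ 4451.0 + 24.0*I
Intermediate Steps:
c = -3
Z = 3 + 2*I (Z = 3 + √(-12 + 8) = 3 + √(-4) = 3 + 2*I ≈ 3.0 + 2.0*I)
(r(-c) + Z)² - 1*(-4419) = (-1*(-3) + (3 + 2*I))² - 1*(-4419) = (3 + (3 + 2*I))² + 4419 = (6 + 2*I)² + 4419 = 4419 + (6 + 2*I)²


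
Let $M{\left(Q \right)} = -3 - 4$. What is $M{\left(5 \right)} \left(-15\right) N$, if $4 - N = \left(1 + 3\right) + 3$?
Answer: $-315$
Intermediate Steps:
$N = -3$ ($N = 4 - \left(\left(1 + 3\right) + 3\right) = 4 - \left(4 + 3\right) = 4 - 7 = -3$)
$M{\left(Q \right)} = -7$
$M{\left(5 \right)} \left(-15\right) N = \left(-7\right) \left(-15\right) \left(-3\right) = 105 \left(-3\right) = -315$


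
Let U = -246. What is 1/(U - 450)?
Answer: -1/696 ≈ -0.0014368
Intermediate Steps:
1/(U - 450) = 1/(-246 - 450) = 1/(-696) = -1/696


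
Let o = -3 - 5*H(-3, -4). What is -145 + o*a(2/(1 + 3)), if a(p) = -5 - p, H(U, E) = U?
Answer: -211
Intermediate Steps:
o = 12 (o = -3 - 5*(-3) = -3 + 15 = 12)
-145 + o*a(2/(1 + 3)) = -145 + 12*(-5 - 2/(1 + 3)) = -145 + 12*(-5 - 2/4) = -145 + 12*(-5 - 1*½) = -145 + 12*(-5 - ½) = -145 + 12*(-11/2) = -145 - 66 = -211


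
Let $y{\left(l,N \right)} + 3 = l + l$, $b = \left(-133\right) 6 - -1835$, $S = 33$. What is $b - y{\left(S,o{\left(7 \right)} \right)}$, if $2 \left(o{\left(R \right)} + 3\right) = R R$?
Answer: $974$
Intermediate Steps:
$o{\left(R \right)} = -3 + \frac{R^{2}}{2}$ ($o{\left(R \right)} = -3 + \frac{R R}{2} = -3 + \frac{R^{2}}{2}$)
$b = 1037$ ($b = -798 + 1835 = 1037$)
$y{\left(l,N \right)} = -3 + 2 l$ ($y{\left(l,N \right)} = -3 + \left(l + l\right) = -3 + 2 l$)
$b - y{\left(S,o{\left(7 \right)} \right)} = 1037 - \left(-3 + 2 \cdot 33\right) = 1037 - \left(-3 + 66\right) = 1037 - 63 = 974$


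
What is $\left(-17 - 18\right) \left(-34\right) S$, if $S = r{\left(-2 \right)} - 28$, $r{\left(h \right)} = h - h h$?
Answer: $-40460$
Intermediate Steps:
$r{\left(h \right)} = h - h^{2}$
$S = -34$ ($S = - 2 \left(1 - -2\right) - 28 = - 2 \left(1 + 2\right) - 28 = \left(-2\right) 3 - 28 = -6 - 28 = -34$)
$\left(-17 - 18\right) \left(-34\right) S = \left(-17 - 18\right) \left(-34\right) \left(-34\right) = \left(-35\right) \left(-34\right) \left(-34\right) = 1190 \left(-34\right) = -40460$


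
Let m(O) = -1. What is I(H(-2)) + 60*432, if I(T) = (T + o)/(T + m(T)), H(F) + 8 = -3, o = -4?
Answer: 103685/4 ≈ 25921.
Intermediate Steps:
H(F) = -11 (H(F) = -8 - 3 = -11)
I(T) = (-4 + T)/(-1 + T) (I(T) = (T - 4)/(T - 1) = (-4 + T)/(-1 + T))
I(H(-2)) + 60*432 = (-4 - 11)/(-1 - 11) + 60*432 = -15/(-12) + 25920 = -1/12*(-15) + 25920 = 5/4 + 25920 = 103685/4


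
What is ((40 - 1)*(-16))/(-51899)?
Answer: 624/51899 ≈ 0.012023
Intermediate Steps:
((40 - 1)*(-16))/(-51899) = (39*(-16))*(-1/51899) = -624*(-1/51899) = 624/51899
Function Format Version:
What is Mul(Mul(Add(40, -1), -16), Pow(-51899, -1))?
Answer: Rational(624, 51899) ≈ 0.012023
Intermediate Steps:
Mul(Mul(Add(40, -1), -16), Pow(-51899, -1)) = Mul(Mul(39, -16), Rational(-1, 51899)) = Mul(-624, Rational(-1, 51899)) = Rational(624, 51899)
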